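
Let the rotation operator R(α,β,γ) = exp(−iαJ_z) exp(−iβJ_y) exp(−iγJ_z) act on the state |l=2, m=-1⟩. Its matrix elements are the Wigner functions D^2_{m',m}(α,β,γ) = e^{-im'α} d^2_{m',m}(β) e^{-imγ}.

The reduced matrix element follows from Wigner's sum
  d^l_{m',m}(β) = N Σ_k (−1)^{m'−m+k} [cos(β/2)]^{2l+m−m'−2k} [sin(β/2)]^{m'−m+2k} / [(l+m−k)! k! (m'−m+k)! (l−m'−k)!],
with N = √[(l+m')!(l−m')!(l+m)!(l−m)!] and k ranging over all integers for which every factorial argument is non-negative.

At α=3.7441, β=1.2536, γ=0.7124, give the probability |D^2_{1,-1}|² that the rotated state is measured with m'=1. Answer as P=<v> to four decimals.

Split into d^2_{1,-1}(β=1.2536) × two z-phases.
c=cos(1.2536/2)=0.809909, s=sin(1.2536/2)=0.586556; N=√[6·1·1·6]=6.000000
k∈{0,1} keeps every argument non-negative
  k=0: (−1)^2·6.0000/(2)·0.8099^2·0.5866^2 = +0.677037
  k=1: (−1)^3·6.0000/(6)·0.8099^0·0.5866^4 = -0.118369
d^2_{1,-1}(1.2536) = +0.677037 -0.118369 = +0.558668
|D^2_{1,-1}|² = |d^2_{1,-1}(β)|² = (+0.558668)² = 0.312110 (the z-rotation phases have unit modulus)

P=0.3121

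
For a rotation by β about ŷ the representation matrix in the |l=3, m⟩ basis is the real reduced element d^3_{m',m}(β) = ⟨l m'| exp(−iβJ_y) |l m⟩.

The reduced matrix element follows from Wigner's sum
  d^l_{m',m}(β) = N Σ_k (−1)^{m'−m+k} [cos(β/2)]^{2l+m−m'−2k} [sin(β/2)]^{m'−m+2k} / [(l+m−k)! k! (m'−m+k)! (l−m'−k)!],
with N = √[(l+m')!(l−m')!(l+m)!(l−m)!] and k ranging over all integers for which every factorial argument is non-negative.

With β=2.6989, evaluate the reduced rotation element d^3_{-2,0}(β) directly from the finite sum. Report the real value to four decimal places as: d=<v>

d=-0.2271

d^3_{-2,0}(β=2.6989) via Wigner's sum:
With c≡cos(β/2)=0.219543 and s≡sin(β/2)=0.975603, N=[1·120·6·6]^{1/2}=65.726707
Admissible k: 2..3 (factorial args all ≥0)
  k=2: (−1)^0·65.7267/(12)·0.2195^4·0.9756^2 = +0.012111
  k=3: (−1)^1·65.7267/(12)·0.2195^2·0.9756^4 = -0.239163
d^3_{-2,0}(2.6989) = +0.012111 -0.239163 = -0.227051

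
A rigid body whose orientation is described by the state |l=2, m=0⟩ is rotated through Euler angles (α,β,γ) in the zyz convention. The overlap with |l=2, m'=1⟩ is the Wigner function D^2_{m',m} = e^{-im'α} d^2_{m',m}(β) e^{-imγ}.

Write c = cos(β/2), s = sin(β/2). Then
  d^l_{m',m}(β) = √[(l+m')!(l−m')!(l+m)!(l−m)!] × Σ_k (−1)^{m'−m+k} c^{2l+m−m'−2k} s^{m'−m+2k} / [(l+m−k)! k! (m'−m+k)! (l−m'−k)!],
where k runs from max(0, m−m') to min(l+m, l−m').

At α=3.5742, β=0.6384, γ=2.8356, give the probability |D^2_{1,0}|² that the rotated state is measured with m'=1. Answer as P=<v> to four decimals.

P=0.3435

Split into d^2_{1,0}(β=0.6384) × two z-phases.
c=cos(0.6384/2)=0.949487, s=sin(0.6384/2)=0.313807; N=√[6·1·2·2]=4.898979
k∈{0,1} keeps every argument non-negative
  k=0: (−1)^1·4.8990/(2)·0.9495^3·0.3138^1 = -0.657968
  k=1: (−1)^2·4.8990/(2)·0.9495^1·0.3138^3 = +0.071871
d^2_{1,0}(0.6384) = -0.657968 +0.071871 = -0.586098
|D^2_{1,0}|² = |d^2_{1,0}(β)|² = (-0.586098)² = 0.343510 (the z-rotation phases have unit modulus)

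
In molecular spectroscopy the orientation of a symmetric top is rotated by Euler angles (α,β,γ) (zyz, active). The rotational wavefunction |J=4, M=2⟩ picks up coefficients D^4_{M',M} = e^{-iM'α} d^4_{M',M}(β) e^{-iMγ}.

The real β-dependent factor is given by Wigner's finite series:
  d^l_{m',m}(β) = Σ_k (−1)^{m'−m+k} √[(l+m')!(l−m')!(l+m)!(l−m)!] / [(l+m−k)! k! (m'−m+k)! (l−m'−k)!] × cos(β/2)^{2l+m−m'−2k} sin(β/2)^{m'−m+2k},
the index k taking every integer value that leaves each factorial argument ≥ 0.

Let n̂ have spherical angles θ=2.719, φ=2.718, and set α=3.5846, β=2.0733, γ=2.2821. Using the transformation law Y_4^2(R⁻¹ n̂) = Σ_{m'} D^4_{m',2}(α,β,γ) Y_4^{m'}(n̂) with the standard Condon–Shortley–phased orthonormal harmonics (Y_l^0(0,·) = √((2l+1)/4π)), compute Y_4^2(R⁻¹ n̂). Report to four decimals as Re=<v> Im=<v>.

Need the full column D^4_{m',2} for m'=−4..4 at α=3.5846, β=2.0733, γ=2.2821.
cos(β/2)=0.509106, sin(β/2)=0.860704
d^4_{-4,2}: single k=6 term ⇒ +0.557594;  D = -0.523899-0.190895i
d^4_{-3,2}: k∈[5..6] ⇒ +0.699647 -0.666573 = +0.033074;  D = +0.032929-0.003091i
d^4_{-2,2}: k∈[4..6] ⇒ +0.553019 -1.264504 +0.301182 = -0.410303;  D = +0.352637-0.209751i
d^4_{-1,2}: k∈[3..5] ⇒ +0.308403 -1.322209 +0.755823 = -0.257983;  D = -0.143788+0.214197i
d^4_{0,2}: k∈[2..4] ⇒ +0.122371 -0.932693 +0.999678 = +0.189356;  D = -0.027958+0.187281i
d^4_{1,2}: k∈[1..3] ⇒ +0.032371 -0.462605 +0.881473 = +0.451238;  D = -0.131115-0.431770i
d^4_{2,2}: k∈[0..2] ⇒ +0.004513 -0.154789 +0.553019 = +0.402743;  D = +0.270917+0.298003i
d^4_{3,2}: k∈[0..1] ⇒ -0.028548 +0.244787 = +0.216239;  D = -0.200005-0.082204i
d^4_{4,2}: single k=0 term ⇒ +0.068256;  D = +0.068160-0.003619i
Y_4^{m'}(θ=2.719,φ=2.718) and Σ D·Y over m':
  (-0.5239-0.1909i)·(-0.0015+0.0124i)  (+0.0329-0.0031i)·(+0.0233+0.0752i)  (+0.3526-0.2098i)·(+0.1797+0.2034i)  (-0.1438+0.2142i)·(+0.4553+0.2053i)  (-0.0280+0.1873i)·(+0.2393+0.0000i)  (-0.1311-0.4318i)·(-0.4553+0.2053i)  (+0.2709+0.2980i)·(+0.1797-0.2034i)  (-0.2000-0.0822i)·(-0.0233+0.0752i)  (+0.0682-0.0036i)·(-0.0015-0.0124i)
Y_4^2(R⁻¹ n̂) = +0.262363+0.297195i

Re=0.2624 Im=0.2972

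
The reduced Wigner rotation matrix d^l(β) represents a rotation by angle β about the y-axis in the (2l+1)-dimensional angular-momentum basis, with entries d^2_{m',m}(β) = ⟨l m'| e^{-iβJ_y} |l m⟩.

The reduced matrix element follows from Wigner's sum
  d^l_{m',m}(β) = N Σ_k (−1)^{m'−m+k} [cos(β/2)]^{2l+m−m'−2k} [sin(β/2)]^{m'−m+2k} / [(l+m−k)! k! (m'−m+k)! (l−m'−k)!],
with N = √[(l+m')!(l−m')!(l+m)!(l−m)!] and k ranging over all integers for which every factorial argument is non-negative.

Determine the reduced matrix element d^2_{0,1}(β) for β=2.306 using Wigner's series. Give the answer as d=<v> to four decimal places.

d=-0.6093

d^2_{0,1}(β=2.306) via Wigner's sum:
Half-angle: c=0.405747, s=0.913985. N=√(2·2·6·1)=4.898979
The bounds max(0,m−m')=1 and min(l+m,l−m')=2 give 2 terms
  k=1: (−1)^0·4.8990/(2)·0.4057^3·0.9140^1 = +0.149548
  k=2: (−1)^1·4.8990/(2)·0.4057^1·0.9140^3 = -0.758838
d^2_{0,1}(2.306) = +0.149548 -0.758838 = -0.609289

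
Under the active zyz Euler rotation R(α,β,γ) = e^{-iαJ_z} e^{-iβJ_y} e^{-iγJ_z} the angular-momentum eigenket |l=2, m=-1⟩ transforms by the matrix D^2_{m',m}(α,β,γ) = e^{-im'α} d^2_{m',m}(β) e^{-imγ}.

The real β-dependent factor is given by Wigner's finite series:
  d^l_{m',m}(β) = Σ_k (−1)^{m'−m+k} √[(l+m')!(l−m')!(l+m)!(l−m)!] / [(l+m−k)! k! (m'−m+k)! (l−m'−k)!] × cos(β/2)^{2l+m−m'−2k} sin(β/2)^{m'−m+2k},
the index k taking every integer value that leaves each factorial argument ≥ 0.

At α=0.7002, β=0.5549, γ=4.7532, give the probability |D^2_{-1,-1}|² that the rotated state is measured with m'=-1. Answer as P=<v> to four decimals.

P=0.4191

First d^2_{-1,-1}(β=0.5549), then the phase factors e^{-i(-1)α} and e^{-i(-1)γ}:
With c≡cos(β/2)=0.961757 and s≡sin(β/2)=0.273904, N=[1·6·1·6]^{1/2}=6.000000
The bounds max(0,m−m')=0 and min(l+m,l−m')=1 give 2 terms
  k=0: (−1)^0·6.0000/(6)·0.9618^4·0.2739^0 = +0.855582
  k=1: (−1)^1·6.0000/(2)·0.9618^2·0.2739^2 = -0.208185
d^2_{-1,-1}(0.5549) = +0.855582 -0.208185 = +0.647397
|D^2_{-1,-1}|² = |d^2_{-1,-1}(β)|² = (+0.647397)² = 0.419123 (the z-rotation phases have unit modulus)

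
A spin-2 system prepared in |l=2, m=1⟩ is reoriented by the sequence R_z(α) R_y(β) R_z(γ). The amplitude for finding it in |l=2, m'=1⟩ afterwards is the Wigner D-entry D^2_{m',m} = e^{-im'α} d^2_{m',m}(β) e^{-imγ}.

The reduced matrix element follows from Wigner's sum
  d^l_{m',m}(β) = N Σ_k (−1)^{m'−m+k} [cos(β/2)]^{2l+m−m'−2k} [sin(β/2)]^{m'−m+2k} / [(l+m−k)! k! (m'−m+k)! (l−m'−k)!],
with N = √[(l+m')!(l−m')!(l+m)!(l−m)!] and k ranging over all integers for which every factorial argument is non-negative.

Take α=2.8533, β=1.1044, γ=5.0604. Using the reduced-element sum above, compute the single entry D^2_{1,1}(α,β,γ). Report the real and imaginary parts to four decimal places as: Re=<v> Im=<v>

D^2_{1,1}(2.8533,1.1044,5.0604) = e^{-i·1·2.8533}·d^2_{1,1}(1.1044)·e^{-i·1·5.0604}. Compute d first:
With c≡cos(β/2)=0.851373 and s≡sin(β/2)=0.524562, N=[6·1·6·1]^{1/2}=6.000000
k∈{0,1} keeps every argument non-negative
  k=0: (−1)^0·6.0000/(6)·0.8514^4·0.5246^0 = +0.525386
  k=1: (−1)^1·6.0000/(2)·0.8514^2·0.5246^2 = -0.598347
d^2_{1,1}(1.1044) = +0.525386 -0.598347 = -0.072961
Attach z-rotation phases: D = e^{-i(1)(2.8533)}·(-0.072961)·e^{-i(1)(5.0604)} = +0.004355+0.072831i

Re=0.0044 Im=0.0728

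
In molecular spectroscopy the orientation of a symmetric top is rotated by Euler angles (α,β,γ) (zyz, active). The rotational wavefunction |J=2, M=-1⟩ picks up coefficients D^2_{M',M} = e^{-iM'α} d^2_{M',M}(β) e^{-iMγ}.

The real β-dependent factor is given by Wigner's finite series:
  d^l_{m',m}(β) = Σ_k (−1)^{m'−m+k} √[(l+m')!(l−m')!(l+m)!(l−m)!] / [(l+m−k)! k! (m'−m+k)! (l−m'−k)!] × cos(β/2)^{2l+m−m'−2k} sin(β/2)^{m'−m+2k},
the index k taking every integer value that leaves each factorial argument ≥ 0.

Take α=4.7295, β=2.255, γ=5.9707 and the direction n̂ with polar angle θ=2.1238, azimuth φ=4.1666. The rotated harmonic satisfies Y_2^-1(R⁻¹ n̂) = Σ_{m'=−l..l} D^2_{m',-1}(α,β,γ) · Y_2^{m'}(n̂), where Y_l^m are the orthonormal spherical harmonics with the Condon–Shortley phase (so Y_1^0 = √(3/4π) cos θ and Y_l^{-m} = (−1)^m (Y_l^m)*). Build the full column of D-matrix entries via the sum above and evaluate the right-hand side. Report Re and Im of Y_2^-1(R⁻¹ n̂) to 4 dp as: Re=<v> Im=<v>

Re=0.0647 Im=0.3071

Need the full column D^2_{m',-1} for m'=−2..2 at α=4.7295, β=2.255, γ=5.9707.
cos(β/2)=0.428920, sin(β/2)=0.903343
d^2_{-2,-1}: single k=1 term ⇒ +0.142564;  D = -0.137080+0.039160i
d^2_{-1,-1}: k∈[0..1] ⇒ +0.033846 -0.450379 = -0.416533;  D = +0.121252+0.398494i
d^2_{0,-1}: k∈[0..1] ⇒ -0.174605 +0.774478 = +0.599873;  D = +0.570823-0.184416i
d^2_{1,-1}: k∈[0..1] ⇒ +0.450379 -0.665902 = -0.215523;  D = -0.069756-0.203922i
d^2_{2,-1}: single k=0 term ⇒ -0.632359;  D = +0.594731-0.214877i
Y_2^{m'}(θ=2.1238,φ=4.1666) and Σ D·Y over m':
  (-0.1371+0.0392i)·(-0.1290-0.2482i)  (+0.1213+0.3985i)·(+0.1792-0.2951i)  (+0.5708-0.1844i)·(-0.0544+0.0000i)  (-0.0698-0.2039i)·(-0.1792-0.2951i)  (+0.5947-0.2149i)·(-0.1290+0.2482i)
Y_2^-1(R⁻¹ n̂) = +0.064661+0.307102i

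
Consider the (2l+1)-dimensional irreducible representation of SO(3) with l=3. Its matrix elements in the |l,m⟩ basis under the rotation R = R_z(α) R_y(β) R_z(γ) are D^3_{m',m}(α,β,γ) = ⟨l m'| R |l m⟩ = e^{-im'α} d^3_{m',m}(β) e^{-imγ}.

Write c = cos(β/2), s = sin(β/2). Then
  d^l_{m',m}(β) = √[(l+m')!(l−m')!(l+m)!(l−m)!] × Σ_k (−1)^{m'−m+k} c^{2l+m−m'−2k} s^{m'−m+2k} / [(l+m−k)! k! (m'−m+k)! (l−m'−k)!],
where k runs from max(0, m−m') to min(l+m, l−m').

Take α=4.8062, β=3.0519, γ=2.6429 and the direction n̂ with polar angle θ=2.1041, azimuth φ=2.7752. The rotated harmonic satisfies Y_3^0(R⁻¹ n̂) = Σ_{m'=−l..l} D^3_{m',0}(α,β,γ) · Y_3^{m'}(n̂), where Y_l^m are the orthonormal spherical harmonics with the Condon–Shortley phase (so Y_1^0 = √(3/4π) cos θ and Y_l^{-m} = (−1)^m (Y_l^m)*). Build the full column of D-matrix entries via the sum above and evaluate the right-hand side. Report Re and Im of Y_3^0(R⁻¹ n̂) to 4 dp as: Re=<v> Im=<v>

Re=-0.3322 Im=0.0000

Need the full column D^3_{m',0} for m'=−3..3 at α=4.8062, β=3.0519, γ=2.6429.
cos(β/2)=0.044831, sin(β/2)=0.998995
d^3_{-3,0}: single k=3 term ⇒ +0.000402;  D = -0.000112+0.000386i
d^3_{-2,0}: k∈[2..3] ⇒ +0.000022 -0.010964 = -0.010942;  D = +0.010750+0.002041i
d^3_{-1,0}: k∈[1..3] ⇒ +0.000001 -0.000934 +0.154521 = +0.153588;  D = +0.014387-0.152913i
d^3_{0,0}: k∈[0..3] ⇒ +0.000000 -0.000036 +0.018016 -0.993983 = -0.976003;  D = -0.976003+0.000000i
d^3_{1,0}: k∈[0..2] ⇒ -0.000001 +0.000934 -0.154521 = -0.153588;  D = -0.014387-0.152913i
d^3_{2,0}: k∈[0..1] ⇒ +0.000022 -0.010964 = -0.010942;  D = +0.010750-0.002041i
d^3_{3,0}: single k=0 term ⇒ -0.000402;  D = +0.000112+0.000386i
Y_3^{m'}(θ=2.1041,φ=2.7752) and Σ D·Y over m':
  (-0.0001+0.0004i)·(-0.1210-0.2373i)  (+0.0108+0.0020i)·(-0.2864-0.2577i)  (+0.0144-0.1529i)·(-0.0759-0.0291i)  (-0.9760+0.0000i)·(+0.3240+0.0000i)  (-0.0144-0.1529i)·(+0.0759-0.0291i)  (+0.0108-0.0020i)·(-0.2864+0.2577i)  (+0.0001+0.0004i)·(+0.1210-0.2373i)
Y_3^0(R⁻¹ n̂) = -0.332202-0.000000i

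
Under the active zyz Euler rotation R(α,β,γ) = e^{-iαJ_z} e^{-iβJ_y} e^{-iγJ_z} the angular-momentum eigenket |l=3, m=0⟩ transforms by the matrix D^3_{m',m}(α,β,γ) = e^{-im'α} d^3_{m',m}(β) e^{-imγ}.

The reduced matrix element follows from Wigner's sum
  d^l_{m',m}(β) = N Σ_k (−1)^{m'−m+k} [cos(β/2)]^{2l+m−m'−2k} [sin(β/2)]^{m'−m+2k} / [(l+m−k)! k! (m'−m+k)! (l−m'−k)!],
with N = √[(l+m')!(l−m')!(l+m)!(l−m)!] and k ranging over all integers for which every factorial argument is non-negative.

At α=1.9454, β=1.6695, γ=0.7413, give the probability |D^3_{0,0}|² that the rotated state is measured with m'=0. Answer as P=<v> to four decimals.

D^3_{0,0}(1.9454,1.6695,0.7413) = e^{-i·0·1.9454}·d^3_{0,0}(1.6695)·e^{-i·0·0.7413}. Compute d first:
Half-angle: c=0.671363, s=0.741129. N=√(6·6·6·6)=36.000000
k∈{0,1,2,3} keeps every argument non-negative
  k=0: (−1)^0·36.0000/(36)·0.6714^6·0.7411^0 = +0.091568
  k=1: (−1)^1·36.0000/(4)·0.6714^4·0.7411^2 = -1.004290
  k=2: (−1)^2·36.0000/(4)·0.6714^2·0.7411^4 = +1.223860
  k=3: (−1)^3·36.0000/(36)·0.6714^0·0.7411^6 = -0.165715
d^3_{0,0}(1.6695) = +0.091568 -1.004290 +1.223860 -0.165715 = +0.145423
|D^3_{0,0}|² = |d^3_{0,0}(β)|² = (+0.145423)² = 0.021148 (the z-rotation phases have unit modulus)

P=0.0211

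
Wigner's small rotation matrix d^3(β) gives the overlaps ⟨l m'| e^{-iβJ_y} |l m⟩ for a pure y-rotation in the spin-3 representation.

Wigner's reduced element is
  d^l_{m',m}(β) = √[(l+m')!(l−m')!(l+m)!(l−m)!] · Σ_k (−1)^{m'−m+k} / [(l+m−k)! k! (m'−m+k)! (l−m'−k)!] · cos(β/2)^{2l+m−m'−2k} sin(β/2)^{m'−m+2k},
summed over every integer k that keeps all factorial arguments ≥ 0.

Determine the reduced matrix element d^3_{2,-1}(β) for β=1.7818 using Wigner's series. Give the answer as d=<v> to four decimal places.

d^3_{2,-1}(β=1.7818) via Wigner's sum:
Half-angle: c=0.628712, s=0.777638. N=√(120·1·2·24)=75.894664
k: max(0,(-1)−(2))=0 … min(3+(-1),3−(2))=1
  k=0: (−1)^3·75.8947/(12)·0.6287^3·0.7776^3 = -0.739126
  k=1: (−1)^4·75.8947/(24)·0.6287^1·0.7776^5 = +0.565378
d^3_{2,-1}(1.7818) = -0.739126 +0.565378 = -0.173747

d=-0.1737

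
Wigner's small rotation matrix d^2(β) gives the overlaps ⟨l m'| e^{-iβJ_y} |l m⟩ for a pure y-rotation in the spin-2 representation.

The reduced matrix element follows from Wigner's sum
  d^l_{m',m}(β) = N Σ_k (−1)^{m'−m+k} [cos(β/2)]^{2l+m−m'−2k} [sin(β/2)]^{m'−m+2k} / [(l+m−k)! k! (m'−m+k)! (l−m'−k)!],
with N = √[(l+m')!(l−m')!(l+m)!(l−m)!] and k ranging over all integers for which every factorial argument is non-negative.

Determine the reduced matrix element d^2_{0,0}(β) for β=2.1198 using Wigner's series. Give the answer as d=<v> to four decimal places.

d=-0.0915

d^2_{0,0}(β=2.1198) via Wigner's sum:
c=cos(2.1198/2)=0.488959, s=sin(2.1198/2)=0.872307; N=√[2·2·2·2]=4.000000
k∈{0,1,2} keeps every argument non-negative
  k=0: (−1)^0·4.0000/(4)·0.4890^4·0.8723^0 = +0.057160
  k=1: (−1)^1·4.0000/(1)·0.4890^2·0.8723^2 = -0.727686
  k=2: (−1)^2·4.0000/(4)·0.4890^0·0.8723^4 = +0.578997
d^2_{0,0}(2.1198) = +0.057160 -0.727686 +0.578997 = -0.091528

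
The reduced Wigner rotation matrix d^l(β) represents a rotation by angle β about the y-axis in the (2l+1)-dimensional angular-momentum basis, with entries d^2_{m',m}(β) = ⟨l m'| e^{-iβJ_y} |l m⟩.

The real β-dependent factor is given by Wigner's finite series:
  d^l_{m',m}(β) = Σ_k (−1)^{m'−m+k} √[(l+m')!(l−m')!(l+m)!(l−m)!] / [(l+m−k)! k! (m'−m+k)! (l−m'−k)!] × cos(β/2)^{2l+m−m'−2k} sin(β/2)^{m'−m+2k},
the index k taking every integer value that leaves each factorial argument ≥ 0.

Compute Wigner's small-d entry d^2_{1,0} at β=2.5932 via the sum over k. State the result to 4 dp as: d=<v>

d=0.5449

d^2_{1,0}(β=2.5932) via Wigner's sum:
With c≡cos(β/2)=0.270773 and s≡sin(β/2)=0.962643, N=[6·1·2·2]^{1/2}=4.898979
k: max(0,(0)−(1))=0 … min(2+(0),2−(1))=1
  k=0: (−1)^1·4.8990/(2)·0.2708^3·0.9626^1 = -0.046812
  k=1: (−1)^2·4.8990/(2)·0.2708^1·0.9626^3 = +0.591667
d^2_{1,0}(2.5932) = -0.046812 +0.591667 = +0.544855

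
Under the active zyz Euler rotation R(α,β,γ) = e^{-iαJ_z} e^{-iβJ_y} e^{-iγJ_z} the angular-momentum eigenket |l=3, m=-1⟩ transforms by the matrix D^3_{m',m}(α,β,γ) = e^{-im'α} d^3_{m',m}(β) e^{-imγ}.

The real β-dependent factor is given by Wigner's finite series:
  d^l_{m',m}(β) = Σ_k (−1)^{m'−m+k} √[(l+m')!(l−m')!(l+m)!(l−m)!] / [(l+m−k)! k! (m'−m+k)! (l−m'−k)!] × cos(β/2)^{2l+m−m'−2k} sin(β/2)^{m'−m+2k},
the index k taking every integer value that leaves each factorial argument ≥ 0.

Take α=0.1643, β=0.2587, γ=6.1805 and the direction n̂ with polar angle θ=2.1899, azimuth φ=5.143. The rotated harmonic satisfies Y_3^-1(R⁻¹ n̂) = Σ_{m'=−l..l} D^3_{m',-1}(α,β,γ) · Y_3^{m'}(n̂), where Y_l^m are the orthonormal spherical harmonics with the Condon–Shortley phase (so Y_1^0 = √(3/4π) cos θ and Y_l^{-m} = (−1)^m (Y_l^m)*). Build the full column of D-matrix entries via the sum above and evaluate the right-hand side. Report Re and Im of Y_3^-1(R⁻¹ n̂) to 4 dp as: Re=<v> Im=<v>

Re=0.0394 Im=0.0677

Need the full column D^3_{m',-1} for m'=−3..3 at α=0.1643, β=0.2587, γ=6.1805.
cos(β/2)=0.991646, sin(β/2)=0.128990
d^3_{-3,-1}: single k=2 term ⇒ +0.062313;  D = +0.057629+0.023703i
d^3_{-2,-1}: k∈[1..2] ⇒ +0.391145 -0.013236 = +0.377909;  D = +0.368306+0.084651i
d^3_{-1,-1}: k∈[0..2] ⇒ +0.950911 -0.128714 +0.001633 = +0.823830;  D = +0.822267+0.050728i
d^3_{0,-1}: k∈[0..2] ⇒ -0.428478 +0.021749 -0.000123 = -0.406851;  D = -0.404708+0.041704i
d^3_{1,-1}: k∈[0..2] ⇒ +0.096536 -0.002178 +0.000005 = +0.094362;  D = +0.091019-0.024895i
d^3_{2,-1}: k∈[0..1] ⇒ -0.013236 +0.000112 = -0.013124;  D = -0.011922+0.005486i
d^3_{3,-1}: single k=0 term ⇒ +0.001054;  D = +0.000873-0.000591i
Y_3^{m'}(θ=2.1899,φ=5.143) and Σ D·Y over m':
  (+0.0576+0.0237i)·(-0.2166-0.0621i)  (+0.3683+0.0847i)·(+0.2563-0.2984i)  (+0.8223+0.0507i)·(+0.0751+0.1635i)  (-0.4047+0.0417i)·(+0.2850+0.0000i)  (+0.0910-0.0249i)·(-0.0751+0.1635i)  (-0.0119+0.0055i)·(+0.2563+0.2984i)  (+0.0009-0.0006i)·(+0.2166-0.0621i)
Y_3^-1(R⁻¹ n̂) = +0.039444+0.067668i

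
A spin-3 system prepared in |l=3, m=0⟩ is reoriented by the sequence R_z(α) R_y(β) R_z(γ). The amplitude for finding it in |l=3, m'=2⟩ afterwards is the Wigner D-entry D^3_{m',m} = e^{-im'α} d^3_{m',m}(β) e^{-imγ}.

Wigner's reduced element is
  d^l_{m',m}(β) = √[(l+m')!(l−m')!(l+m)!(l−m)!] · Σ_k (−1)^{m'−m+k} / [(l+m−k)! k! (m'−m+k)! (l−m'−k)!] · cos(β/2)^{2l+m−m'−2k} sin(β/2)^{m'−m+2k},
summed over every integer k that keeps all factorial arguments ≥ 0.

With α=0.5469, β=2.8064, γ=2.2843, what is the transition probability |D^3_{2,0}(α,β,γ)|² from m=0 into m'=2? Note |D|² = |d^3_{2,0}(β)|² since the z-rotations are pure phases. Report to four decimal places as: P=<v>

P=0.0196

Split into d^3_{2,0}(β=2.8064) × two z-phases.
Half-angle: c=0.166813, s=0.985989. N=√(120·1·6·6)=65.726707
k∈{0,1} keeps every argument non-negative
  k=0: (−1)^2·65.7267/(12)·0.1668^4·0.9860^2 = +0.004123
  k=1: (−1)^3·65.7267/(12)·0.1668^2·0.9860^4 = -0.144048
d^3_{2,0}(2.8064) = +0.004123 -0.144048 = -0.139925
|D^3_{2,0}|² = |d^3_{2,0}(β)|² = (-0.139925)² = 0.019579 (the z-rotation phases have unit modulus)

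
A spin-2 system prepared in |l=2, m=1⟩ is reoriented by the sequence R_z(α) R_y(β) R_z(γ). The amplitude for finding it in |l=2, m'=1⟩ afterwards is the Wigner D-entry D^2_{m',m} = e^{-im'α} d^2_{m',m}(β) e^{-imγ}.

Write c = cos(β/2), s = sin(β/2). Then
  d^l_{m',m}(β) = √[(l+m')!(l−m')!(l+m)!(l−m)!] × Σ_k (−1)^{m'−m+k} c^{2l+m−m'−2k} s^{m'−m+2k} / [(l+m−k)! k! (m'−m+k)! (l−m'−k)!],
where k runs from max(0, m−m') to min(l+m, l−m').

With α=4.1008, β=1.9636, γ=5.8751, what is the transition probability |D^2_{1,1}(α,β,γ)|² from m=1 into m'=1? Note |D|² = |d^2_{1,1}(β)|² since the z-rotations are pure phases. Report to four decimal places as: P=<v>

P=0.2969

D^2_{1,1}(4.1008,1.9636,5.8751) = e^{-i·1·4.1008}·d^2_{1,1}(1.9636)·e^{-i·1·5.8751}. Compute d first:
With c≡cos(β/2)=0.555527 and s≡sin(β/2)=0.831499, N=[6·1·6·1]^{1/2}=6.000000
Admissible k: 0..1 (factorial args all ≥0)
  k=0: (−1)^0·6.0000/(6)·0.5555^4·0.8315^0 = +0.095240
  k=1: (−1)^1·6.0000/(2)·0.5555^2·0.8315^2 = -0.640110
d^2_{1,1}(1.9636) = +0.095240 -0.640110 = -0.544869
|D^2_{1,1}|² = |d^2_{1,1}(β)|² = (-0.544869)² = 0.296883 (the z-rotation phases have unit modulus)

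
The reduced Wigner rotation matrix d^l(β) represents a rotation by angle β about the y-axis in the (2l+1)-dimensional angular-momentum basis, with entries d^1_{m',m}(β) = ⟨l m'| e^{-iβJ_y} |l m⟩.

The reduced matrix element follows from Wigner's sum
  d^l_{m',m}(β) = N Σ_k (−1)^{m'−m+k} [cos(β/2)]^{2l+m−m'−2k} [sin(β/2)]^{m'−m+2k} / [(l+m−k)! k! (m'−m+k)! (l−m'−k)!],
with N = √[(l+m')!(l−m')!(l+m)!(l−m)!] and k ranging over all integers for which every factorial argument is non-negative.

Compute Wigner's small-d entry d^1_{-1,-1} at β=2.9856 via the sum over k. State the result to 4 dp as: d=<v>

d=0.0061

d^1_{-1,-1}(β=2.9856) via Wigner's sum:
Half-angle: c=0.077917, s=0.996960. N=√(1·2·1·2)=2.000000
The bounds max(0,m−m')=0 and min(l+m,l−m')=0 give 1 term
  k=0: (−1)^0·2.0000/(2)·0.0779^2·0.9970^0 = +0.006071
d^1_{-1,-1}(2.9856) = +0.006071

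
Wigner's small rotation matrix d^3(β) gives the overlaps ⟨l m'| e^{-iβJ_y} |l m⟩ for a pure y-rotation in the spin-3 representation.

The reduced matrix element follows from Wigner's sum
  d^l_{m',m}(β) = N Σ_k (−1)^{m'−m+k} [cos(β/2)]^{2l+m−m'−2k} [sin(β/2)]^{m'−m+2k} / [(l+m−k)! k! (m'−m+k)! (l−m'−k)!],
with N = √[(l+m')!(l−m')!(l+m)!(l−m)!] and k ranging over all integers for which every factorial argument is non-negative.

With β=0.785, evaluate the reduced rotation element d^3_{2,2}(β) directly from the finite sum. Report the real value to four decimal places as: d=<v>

d=0.0890

d^3_{2,2}(β=0.785) via Wigner's sum:
c=cos(0.785/2)=0.923956, s=sin(0.785/2)=0.382499; N=√[120·1·120·1]=120.000000
k∈{0,1} keeps every argument non-negative
  k=0: (−1)^0·120.0000/(120)·0.9240^6·0.3825^0 = +0.622167
  k=1: (−1)^1·120.0000/(24)·0.9240^4·0.3825^2 = -0.533134
d^3_{2,2}(0.785) = +0.622167 -0.533134 = +0.089033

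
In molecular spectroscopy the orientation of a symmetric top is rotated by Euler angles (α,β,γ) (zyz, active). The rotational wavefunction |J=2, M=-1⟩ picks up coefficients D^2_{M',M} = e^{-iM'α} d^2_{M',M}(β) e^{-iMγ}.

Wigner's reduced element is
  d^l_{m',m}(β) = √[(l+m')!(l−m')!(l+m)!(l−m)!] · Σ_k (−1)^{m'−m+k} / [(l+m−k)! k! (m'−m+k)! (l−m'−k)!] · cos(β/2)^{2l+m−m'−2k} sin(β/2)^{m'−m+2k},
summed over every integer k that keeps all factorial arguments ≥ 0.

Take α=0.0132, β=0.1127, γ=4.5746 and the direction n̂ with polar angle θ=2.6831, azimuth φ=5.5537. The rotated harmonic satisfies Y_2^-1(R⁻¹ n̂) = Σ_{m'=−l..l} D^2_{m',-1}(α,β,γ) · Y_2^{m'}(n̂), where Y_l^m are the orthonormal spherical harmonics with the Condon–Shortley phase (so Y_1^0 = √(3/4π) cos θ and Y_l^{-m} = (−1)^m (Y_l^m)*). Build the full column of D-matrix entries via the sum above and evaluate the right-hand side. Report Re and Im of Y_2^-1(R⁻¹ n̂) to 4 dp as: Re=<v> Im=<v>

Re=-0.1572 Im=0.3049

Need the full column D^2_{m',-1} for m'=−2..2 at α=0.0132, β=0.1127, γ=4.5746.
cos(β/2)=0.998413, sin(β/2)=0.056320
d^2_{-2,-1}: single k=1 term ⇒ +0.112105;  D = -0.012461-0.111410i
d^2_{-1,-1}: k∈[0..1] ⇒ +0.993666 -0.009486 = +0.984180;  D = -0.122301-0.976552i
d^2_{0,-1}: k∈[0..1] ⇒ -0.137300 +0.000437 = -0.136863;  D = +0.018799+0.135566i
d^2_{1,-1}: k∈[0..1] ⇒ +0.009486 -0.000010 = +0.009476;  D = -0.001425-0.009368i
d^2_{2,-1}: single k=0 term ⇒ -0.000357;  D = +0.000058+0.000352i
Y_2^{m'}(θ=2.6831,φ=5.5537) and Σ D·Y over m':
  (-0.0125-0.1114i)·(+0.0084+0.0752i)  (-0.1223-0.9766i)·(-0.2286-0.2044i)  (+0.0188+0.1356i)·(+0.4454+0.0000i)  (-0.0014-0.0094i)·(+0.2286-0.2044i)  (+0.0001+0.0004i)·(+0.0084-0.0752i)
Y_2^-1(R⁻¹ n̂) = -0.157173+0.304875i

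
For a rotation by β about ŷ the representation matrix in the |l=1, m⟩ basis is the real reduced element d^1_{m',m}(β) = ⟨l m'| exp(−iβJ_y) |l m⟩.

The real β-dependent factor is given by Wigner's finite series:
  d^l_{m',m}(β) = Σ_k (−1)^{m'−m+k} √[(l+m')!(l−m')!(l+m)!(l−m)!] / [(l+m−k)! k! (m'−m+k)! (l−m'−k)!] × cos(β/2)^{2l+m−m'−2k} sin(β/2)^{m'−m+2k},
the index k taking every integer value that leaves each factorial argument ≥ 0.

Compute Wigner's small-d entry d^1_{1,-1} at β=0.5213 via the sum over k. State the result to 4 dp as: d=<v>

d^1_{1,-1}(β=0.5213) via Wigner's sum:
c=cos(0.5213/2)=0.966223, s=sin(0.5213/2)=0.257709; N=√[2·1·1·2]=2.000000
k: max(0,(-1)−(1))=0 … min(1+(-1),1−(1))=0
  k=0: (−1)^2·2.0000/(2)·0.9662^0·0.2577^2 = +0.066414
d^1_{1,-1}(0.5213) = +0.066414

d=0.0664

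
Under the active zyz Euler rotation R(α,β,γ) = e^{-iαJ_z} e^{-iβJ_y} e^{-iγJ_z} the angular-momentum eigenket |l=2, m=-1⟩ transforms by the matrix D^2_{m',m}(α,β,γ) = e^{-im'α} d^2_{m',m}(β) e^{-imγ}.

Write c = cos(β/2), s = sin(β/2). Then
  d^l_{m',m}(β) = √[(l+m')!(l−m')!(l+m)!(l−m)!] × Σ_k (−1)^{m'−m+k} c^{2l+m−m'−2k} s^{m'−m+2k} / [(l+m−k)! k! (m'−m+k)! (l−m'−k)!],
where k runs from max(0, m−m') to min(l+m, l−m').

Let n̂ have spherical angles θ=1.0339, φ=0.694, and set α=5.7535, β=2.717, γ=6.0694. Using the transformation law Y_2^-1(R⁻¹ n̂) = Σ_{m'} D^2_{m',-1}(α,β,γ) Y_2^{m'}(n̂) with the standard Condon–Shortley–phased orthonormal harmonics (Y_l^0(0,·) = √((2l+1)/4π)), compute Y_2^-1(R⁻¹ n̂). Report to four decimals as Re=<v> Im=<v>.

Need the full column D^2_{m',-1} for m'=−2..2 at α=5.7535, β=2.717, γ=6.0694.
cos(β/2)=0.210705, sin(β/2)=0.977550
d^2_{-2,-1}: single k=1 term ⇒ +0.018289;  D = +0.005364-0.017485i
d^2_{-1,-1}: k∈[0..1] ⇒ +0.001971 -0.127277 = -0.125306;  D = -0.092241+0.084813i
d^2_{0,-1}: k∈[0..1] ⇒ -0.022400 +0.482134 = +0.459734;  D = +0.449268-0.097537i
d^2_{1,-1}: k∈[0..1] ⇒ +0.127277 -0.913178 = -0.785901;  D = -0.747012-0.244157i
d^2_{2,-1}: single k=0 term ⇒ -0.393660;  D = -0.261112-0.294600i
Y_2^{m'}(θ=1.0339,φ=0.694) and Σ D·Y over m':
  (+0.0054-0.0175i)·(+0.0518-0.2805i)  (-0.0922+0.0848i)·(+0.2610-0.2172i)  (+0.4493-0.0975i)·(-0.0679+0.0000i)  (-0.7470-0.2442i)·(-0.2610-0.2172i)  (-0.2611-0.2946i)·(+0.0518+0.2805i)
Y_2^-1(R⁻¹ n̂) = +0.170263+0.183828i

Re=0.1703 Im=0.1838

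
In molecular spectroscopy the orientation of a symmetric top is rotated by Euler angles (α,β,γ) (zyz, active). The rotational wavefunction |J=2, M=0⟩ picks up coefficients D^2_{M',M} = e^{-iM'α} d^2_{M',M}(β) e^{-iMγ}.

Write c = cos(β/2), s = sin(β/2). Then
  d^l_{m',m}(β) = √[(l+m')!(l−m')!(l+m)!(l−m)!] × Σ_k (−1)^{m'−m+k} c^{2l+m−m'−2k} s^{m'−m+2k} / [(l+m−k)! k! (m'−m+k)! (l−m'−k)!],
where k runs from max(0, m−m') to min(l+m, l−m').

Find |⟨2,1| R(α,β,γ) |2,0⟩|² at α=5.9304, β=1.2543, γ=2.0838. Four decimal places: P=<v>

P=0.1312

First d^2_{1,0}(β=1.2543), then the phase factors e^{-i(1)α} and e^{-i(0)γ}:
Half-angle: c=0.809703, s=0.586839. N=√(6·1·2·2)=4.898979
The bounds max(0,m−m')=0 and min(l+m,l−m')=1 give 2 terms
  k=0: (−1)^1·4.8990/(2)·0.8097^3·0.5868^1 = -0.763085
  k=1: (−1)^2·4.8990/(2)·0.8097^1·0.5868^3 = +0.400829
d^2_{1,0}(1.2543) = -0.763085 +0.400829 = -0.362255
|D^2_{1,0}|² = |d^2_{1,0}(β)|² = (-0.362255)² = 0.131229 (the z-rotation phases have unit modulus)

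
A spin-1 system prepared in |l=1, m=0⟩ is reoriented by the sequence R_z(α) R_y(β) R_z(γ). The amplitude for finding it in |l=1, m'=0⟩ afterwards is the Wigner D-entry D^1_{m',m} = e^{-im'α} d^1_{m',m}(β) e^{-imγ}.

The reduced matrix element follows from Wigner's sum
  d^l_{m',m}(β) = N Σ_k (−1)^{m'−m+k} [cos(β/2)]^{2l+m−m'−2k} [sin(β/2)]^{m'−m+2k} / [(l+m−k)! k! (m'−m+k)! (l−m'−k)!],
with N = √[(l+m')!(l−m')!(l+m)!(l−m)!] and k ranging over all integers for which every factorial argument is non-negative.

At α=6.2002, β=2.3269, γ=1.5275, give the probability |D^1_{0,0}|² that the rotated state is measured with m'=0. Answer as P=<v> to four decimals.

Split into d^1_{0,0}(β=2.3269) × two z-phases.
c=cos(2.3269/2)=0.396174, s=sin(2.3269/2)=0.918175; N=√[1·1·1·1]=1.000000
k∈{0,1} keeps every argument non-negative
  k=0: (−1)^0·1.0000/(1)·0.3962^2·0.9182^0 = +0.156954
  k=1: (−1)^1·1.0000/(1)·0.3962^0·0.9182^2 = -0.843046
d^1_{0,0}(2.3269) = +0.156954 -0.843046 = -0.686092
|D^1_{0,0}|² = |d^1_{0,0}(β)|² = (-0.686092)² = 0.470722 (the z-rotation phases have unit modulus)

P=0.4707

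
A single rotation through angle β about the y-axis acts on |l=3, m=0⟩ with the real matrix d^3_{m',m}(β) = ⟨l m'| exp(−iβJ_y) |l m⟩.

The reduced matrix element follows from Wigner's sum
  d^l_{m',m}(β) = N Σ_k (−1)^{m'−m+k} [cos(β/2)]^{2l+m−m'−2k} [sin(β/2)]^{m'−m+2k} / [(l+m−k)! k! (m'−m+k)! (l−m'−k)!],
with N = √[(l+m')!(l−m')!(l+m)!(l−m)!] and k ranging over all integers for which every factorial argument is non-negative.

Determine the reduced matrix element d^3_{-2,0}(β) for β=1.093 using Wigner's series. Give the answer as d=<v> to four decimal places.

d^3_{-2,0}(β=1.093) via Wigner's sum:
c=cos(1.093/2)=0.854349, s=sin(1.093/2)=0.519700; N=√[1·120·6·6]=65.726707
k: max(0,(0)−(-2))=2 … min(3+(0),3−(-2))=3
  k=2: (−1)^0·65.7267/(12)·0.8543^4·0.5197^2 = +0.788147
  k=3: (−1)^1·65.7267/(12)·0.8543^2·0.5197^4 = -0.291637
d^3_{-2,0}(1.093) = +0.788147 -0.291637 = +0.496510

d=0.4965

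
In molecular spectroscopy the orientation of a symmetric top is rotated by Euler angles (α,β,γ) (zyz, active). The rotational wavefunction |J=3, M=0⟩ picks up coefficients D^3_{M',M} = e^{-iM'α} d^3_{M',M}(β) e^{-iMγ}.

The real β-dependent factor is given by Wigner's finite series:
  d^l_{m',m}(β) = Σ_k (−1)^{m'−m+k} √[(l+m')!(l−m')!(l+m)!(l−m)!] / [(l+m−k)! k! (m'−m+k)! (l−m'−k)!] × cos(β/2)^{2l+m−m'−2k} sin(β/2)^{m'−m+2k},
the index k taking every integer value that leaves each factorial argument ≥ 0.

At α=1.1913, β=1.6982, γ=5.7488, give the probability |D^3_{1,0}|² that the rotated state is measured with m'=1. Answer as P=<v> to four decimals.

P=0.1559

First d^3_{1,0}(β=1.6982), then the phase factors e^{-i(1)α} and e^{-i(0)γ}:
c=cos(1.6982/2)=0.660659, s=sin(1.6982/2)=0.750686; N=√[24·2·6·6]=41.569219
k: max(0,(0)−(1))=0 … min(3+(0),3−(1))=2
  k=0: (−1)^1·41.5692/(12)·0.6607^5·0.7507^1 = -0.327292
  k=1: (−1)^2·41.5692/(4)·0.6607^3·0.7507^3 = +1.267708
  k=2: (−1)^3·41.5692/(12)·0.6607^1·0.7507^5 = -0.545582
d^3_{1,0}(1.6982) = -0.327292 +1.267708 -0.545582 = +0.394834
|D^3_{1,0}|² = |d^3_{1,0}(β)|² = (+0.394834)² = 0.155894 (the z-rotation phases have unit modulus)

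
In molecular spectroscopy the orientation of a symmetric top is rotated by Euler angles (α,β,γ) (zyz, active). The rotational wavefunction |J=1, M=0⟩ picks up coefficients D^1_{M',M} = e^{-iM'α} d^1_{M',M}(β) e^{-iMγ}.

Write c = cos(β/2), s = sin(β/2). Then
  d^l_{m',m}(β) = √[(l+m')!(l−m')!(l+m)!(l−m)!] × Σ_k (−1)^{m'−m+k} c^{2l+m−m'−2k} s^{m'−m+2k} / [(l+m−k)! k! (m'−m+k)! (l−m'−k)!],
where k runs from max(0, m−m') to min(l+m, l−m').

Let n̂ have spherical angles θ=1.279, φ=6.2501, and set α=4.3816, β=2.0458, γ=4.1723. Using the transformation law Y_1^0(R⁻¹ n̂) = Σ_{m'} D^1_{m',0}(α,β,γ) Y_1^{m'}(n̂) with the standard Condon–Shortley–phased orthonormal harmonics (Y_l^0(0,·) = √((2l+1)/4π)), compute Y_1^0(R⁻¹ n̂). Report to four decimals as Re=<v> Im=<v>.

Need the full column D^1_{m',0} for m'=−1..1 at α=4.3816, β=2.0458, γ=4.1723.
cos(β/2)=0.520893, sin(β/2)=0.853622
d^1_{-1,0}: single k=1 term ⇒ +0.628824;  D = -0.204235-0.594733i
d^1_{0,0}: k∈[0..1] ⇒ +0.271329 -0.728671 = -0.457342;  D = -0.457342+0.000000i
d^1_{1,0}: single k=0 term ⇒ -0.628824;  D = +0.204235-0.594733i
Y_1^{m'}(θ=1.279,φ=6.2501) and Σ D·Y over m':
  (-0.2042-0.5947i)·(+0.3307+0.0109i)  (-0.4573+0.0000i)·(+0.1406+0.0000i)  (+0.2042-0.5947i)·(-0.3307+0.0109i)
Y_1^0(R⁻¹ n̂) = -0.186348+0.000000i

Re=-0.1863 Im=0.0000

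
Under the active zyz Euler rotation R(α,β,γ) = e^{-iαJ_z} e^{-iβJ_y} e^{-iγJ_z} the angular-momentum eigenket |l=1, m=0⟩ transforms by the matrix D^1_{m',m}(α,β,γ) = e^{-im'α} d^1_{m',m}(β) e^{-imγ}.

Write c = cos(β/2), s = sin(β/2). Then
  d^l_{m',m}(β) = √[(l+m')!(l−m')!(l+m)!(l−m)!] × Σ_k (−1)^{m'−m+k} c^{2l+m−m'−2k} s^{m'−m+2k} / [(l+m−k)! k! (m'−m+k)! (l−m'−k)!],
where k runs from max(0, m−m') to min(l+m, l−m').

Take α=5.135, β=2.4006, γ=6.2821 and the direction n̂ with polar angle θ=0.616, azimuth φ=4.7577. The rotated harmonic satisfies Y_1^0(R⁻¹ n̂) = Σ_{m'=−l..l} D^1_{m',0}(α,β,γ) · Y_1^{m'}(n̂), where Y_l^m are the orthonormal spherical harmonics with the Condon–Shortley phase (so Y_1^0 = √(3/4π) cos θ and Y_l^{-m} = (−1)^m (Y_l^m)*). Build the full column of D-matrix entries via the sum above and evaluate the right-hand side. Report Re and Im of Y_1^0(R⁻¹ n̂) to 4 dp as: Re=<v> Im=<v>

Need the full column D^1_{m',0} for m'=−1..1 at α=5.135, β=2.4006, γ=6.2821.
cos(β/2)=0.362078, sin(β/2)=0.932148
d^1_{-1,0}: single k=1 term ⇒ +0.477312;  D = +0.195766-0.435318i
d^1_{0,0}: k∈[0..1] ⇒ +0.131101 -0.868899 = -0.737799;  D = -0.737799+0.000000i
d^1_{1,0}: single k=0 term ⇒ -0.477312;  D = -0.195766-0.435318i
Y_1^{m'}(θ=0.616,φ=4.7577) and Σ D·Y over m':
  (+0.1958-0.4353i)·(+0.0090+0.1994i)  (-0.7378+0.0000i)·(+0.3988+0.0000i)  (-0.1958-0.4353i)·(-0.0090+0.1994i)
Y_1^0(R⁻¹ n̂) = -0.117074+0.000000i

Re=-0.1171 Im=0.0000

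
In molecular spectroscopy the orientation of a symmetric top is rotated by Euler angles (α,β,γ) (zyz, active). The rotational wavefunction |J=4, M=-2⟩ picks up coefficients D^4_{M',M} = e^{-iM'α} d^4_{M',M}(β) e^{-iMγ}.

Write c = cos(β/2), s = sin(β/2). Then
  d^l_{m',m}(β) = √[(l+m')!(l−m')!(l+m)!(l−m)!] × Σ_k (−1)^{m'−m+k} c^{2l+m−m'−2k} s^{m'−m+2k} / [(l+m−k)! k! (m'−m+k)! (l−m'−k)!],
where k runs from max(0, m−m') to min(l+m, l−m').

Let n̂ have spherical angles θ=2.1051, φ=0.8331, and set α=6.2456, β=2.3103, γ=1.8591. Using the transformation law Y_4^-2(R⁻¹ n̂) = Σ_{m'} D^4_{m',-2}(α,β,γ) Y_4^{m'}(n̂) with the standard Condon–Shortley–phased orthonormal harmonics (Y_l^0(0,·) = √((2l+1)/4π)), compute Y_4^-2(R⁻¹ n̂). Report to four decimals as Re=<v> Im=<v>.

Re=0.3587 Im=0.2372

Need the full column D^4_{m',-2} for m'=−4..4 at α=6.2456, β=2.3103, γ=1.8591.
cos(β/2)=0.403781, sin(β/2)=0.914856
d^4_{-4,-2}: single k=2 term ⇒ +0.019194;  D = -0.017476-0.007936i
d^4_{-3,-2}: k∈[1..2] ⇒ +0.005990 -0.092252 = -0.086261;  D = +0.077147+0.038593i
d^4_{-2,-2}: k∈[0..2] ⇒ +0.000707 -0.043527 +0.279310 = +0.236489;  D = -0.207375-0.113677i
d^4_{-1,-2}: k∈[0..2] ⇒ -0.006792 +0.174339 -0.596645 = -0.429098;  D = +0.368257+0.220255i
d^4_{0,-2}: k∈[0..2] ⇒ +0.034411 -0.471069 +0.906836 = +0.470178;  D = -0.394158-0.256333i
d^4_{1,-2}: k∈[0..2] ⇒ -0.116226 +0.894968 -0.918862 = -0.140120;  D = +0.114511+0.080751i
d^4_{2,-2}: k∈[0..2] ⇒ +0.279310 -1.147067 +0.490705 = -0.377053;  D = +0.299759+0.228720i
d^4_{3,-2}: k∈[0..1] ⇒ -0.473573 +0.810360 = +0.336787;  D = -0.259882-0.214212i
d^4_{4,-2}: single k=0 term ⇒ +0.505809;  D = -0.377943-0.336157i
Y_4^{m'}(θ=2.1051,φ=0.8331) and Σ D·Y over m':
  (-0.0175-0.0079i)·(-0.2384+0.0460i)  (+0.0771+0.0386i)·(+0.3253+0.2434i)  (-0.2074-0.1137i)·(-0.0192-0.2011i)  (+0.3683+0.2203i)·(+0.1652-0.1818i)  (-0.3942-0.2563i)·(-0.2566+0.0000i)  (+0.1145+0.0808i)·(-0.1652-0.1818i)  (+0.2998+0.2287i)·(-0.0192+0.2011i)  (-0.2599-0.2142i)·(-0.3253+0.2434i)  (-0.3779-0.3362i)·(-0.2384-0.0460i)
Y_4^-2(R⁻¹ n̂) = +0.358700+0.237231i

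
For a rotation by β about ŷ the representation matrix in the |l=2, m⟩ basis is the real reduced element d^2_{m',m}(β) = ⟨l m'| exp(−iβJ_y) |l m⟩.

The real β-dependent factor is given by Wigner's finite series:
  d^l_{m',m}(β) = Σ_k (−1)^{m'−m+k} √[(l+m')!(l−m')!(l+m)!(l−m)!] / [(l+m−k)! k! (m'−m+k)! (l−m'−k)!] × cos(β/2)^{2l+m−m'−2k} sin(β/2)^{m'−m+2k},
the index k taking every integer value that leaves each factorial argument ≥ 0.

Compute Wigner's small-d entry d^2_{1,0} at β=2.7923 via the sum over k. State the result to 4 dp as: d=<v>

d=0.3938

d^2_{1,0}(β=2.7923) via Wigner's sum:
Half-angle: c=0.173760, s=0.984788. N=√(6·1·2·2)=4.898979
k: max(0,(0)−(1))=0 … min(2+(0),2−(1))=1
  k=0: (−1)^1·4.8990/(2)·0.1738^3·0.9848^1 = -0.012655
  k=1: (−1)^2·4.8990/(2)·0.1738^1·0.9848^3 = +0.406493
d^2_{1,0}(2.7923) = -0.012655 +0.406493 = +0.393838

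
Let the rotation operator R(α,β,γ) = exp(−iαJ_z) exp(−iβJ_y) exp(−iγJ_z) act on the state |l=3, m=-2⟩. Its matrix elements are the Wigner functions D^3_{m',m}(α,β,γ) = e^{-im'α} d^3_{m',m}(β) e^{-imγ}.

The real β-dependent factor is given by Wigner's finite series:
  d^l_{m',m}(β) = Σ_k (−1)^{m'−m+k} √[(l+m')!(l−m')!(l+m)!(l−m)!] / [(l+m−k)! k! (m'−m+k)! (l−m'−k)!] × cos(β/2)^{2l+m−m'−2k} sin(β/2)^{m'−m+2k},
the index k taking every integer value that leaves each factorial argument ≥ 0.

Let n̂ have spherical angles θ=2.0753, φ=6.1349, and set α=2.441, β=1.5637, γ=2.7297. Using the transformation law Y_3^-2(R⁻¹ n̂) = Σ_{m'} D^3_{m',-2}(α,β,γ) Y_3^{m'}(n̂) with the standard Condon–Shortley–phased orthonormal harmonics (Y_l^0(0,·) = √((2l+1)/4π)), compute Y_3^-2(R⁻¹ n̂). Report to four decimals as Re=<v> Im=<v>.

Need the full column D^3_{m',-2} for m'=−3..3 at α=2.441, β=1.5637, γ=2.7297.
cos(β/2)=0.709611, sin(β/2)=0.704593
d^3_{-3,-2}: single k=1 term ⇒ +0.310539;  D = +0.303321+0.066565i
d^3_{-2,-2}: k∈[0..1] ⇒ +0.127680 -0.629403 = -0.501723;  D = +0.305301+0.398143i
d^3_{-1,-2}: k∈[0..1] ⇒ -0.400905 +0.790510 = +0.389605;  D = -0.018078+0.389185i
d^3_{0,-2}: k∈[0..1] ⇒ +0.689477 -0.679760 = +0.009716;  D = +0.006602-0.007129i
d^3_{1,-2}: k∈[0..1] ⇒ -0.790510 +0.389685 = -0.400825;  D = +0.397787-0.049254i
d^3_{2,-2}: k∈[0..1] ⇒ +0.620534 -0.122358 = +0.498176;  D = +0.417414+0.271928i
d^3_{3,-2}: single k=0 term ⇒ -0.301848;  D = +0.087125+0.289001i
Y_3^{m'}(θ=2.0753,φ=6.1349) and Σ D·Y over m':
  (+0.3033+0.0666i)·(+0.2527+0.1205i)  (+0.3053+0.3981i)·(-0.3621-0.1106i)  (-0.0181+0.3892i)·(+0.0471+0.0070i)  (+0.0066-0.0071i)·(+0.3304+0.0000i)  (+0.3978-0.0493i)·(-0.0471+0.0070i)  (+0.4174+0.2719i)·(-0.3621+0.1106i)  (+0.0871+0.2890i)·(-0.2527+0.1205i)
Y_3^-2(R⁻¹ n̂) = -0.255686-0.218412i

Re=-0.2557 Im=-0.2184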